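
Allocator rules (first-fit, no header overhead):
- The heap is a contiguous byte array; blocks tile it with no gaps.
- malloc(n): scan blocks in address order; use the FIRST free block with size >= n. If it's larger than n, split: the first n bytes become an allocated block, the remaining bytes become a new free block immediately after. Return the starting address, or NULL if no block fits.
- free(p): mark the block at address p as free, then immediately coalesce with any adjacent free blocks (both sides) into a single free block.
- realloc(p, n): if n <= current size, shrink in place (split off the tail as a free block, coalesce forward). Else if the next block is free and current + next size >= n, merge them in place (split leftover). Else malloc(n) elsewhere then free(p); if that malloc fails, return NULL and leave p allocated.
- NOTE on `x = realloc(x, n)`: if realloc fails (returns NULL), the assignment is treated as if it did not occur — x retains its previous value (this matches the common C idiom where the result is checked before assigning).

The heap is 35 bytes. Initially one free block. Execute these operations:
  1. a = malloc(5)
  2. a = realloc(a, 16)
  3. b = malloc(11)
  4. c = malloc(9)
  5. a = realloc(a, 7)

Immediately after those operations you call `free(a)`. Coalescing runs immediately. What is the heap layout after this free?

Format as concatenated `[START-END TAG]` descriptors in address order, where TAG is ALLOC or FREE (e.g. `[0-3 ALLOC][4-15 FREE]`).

Op 1: a = malloc(5) -> a = 0; heap: [0-4 ALLOC][5-34 FREE]
Op 2: a = realloc(a, 16) -> a = 0; heap: [0-15 ALLOC][16-34 FREE]
Op 3: b = malloc(11) -> b = 16; heap: [0-15 ALLOC][16-26 ALLOC][27-34 FREE]
Op 4: c = malloc(9) -> c = NULL; heap: [0-15 ALLOC][16-26 ALLOC][27-34 FREE]
Op 5: a = realloc(a, 7) -> a = 0; heap: [0-6 ALLOC][7-15 FREE][16-26 ALLOC][27-34 FREE]
free(a): a = 0 -> block [0-6 ALLOC]; mark free, coalesce with adjacent free neighbors -> [0-15 FREE][16-26 ALLOC][27-34 FREE]

Answer: [0-15 FREE][16-26 ALLOC][27-34 FREE]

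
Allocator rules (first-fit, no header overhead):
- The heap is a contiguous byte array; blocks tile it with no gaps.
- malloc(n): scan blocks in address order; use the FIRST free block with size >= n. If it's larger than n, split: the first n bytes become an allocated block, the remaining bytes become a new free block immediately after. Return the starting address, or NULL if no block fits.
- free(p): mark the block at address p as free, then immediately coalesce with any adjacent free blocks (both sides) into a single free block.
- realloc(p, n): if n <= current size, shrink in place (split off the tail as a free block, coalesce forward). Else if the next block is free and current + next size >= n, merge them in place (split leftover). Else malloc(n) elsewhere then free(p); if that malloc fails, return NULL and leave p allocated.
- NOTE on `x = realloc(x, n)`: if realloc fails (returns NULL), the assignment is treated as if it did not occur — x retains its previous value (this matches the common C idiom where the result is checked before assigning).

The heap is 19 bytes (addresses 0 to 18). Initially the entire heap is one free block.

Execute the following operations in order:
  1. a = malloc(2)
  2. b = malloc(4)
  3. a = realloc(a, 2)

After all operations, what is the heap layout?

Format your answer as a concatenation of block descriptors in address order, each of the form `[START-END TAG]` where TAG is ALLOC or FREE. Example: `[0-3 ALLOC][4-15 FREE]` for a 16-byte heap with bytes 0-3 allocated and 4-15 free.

Answer: [0-1 ALLOC][2-5 ALLOC][6-18 FREE]

Derivation:
Op 1: a = malloc(2) -> a = 0; heap: [0-1 ALLOC][2-18 FREE]
Op 2: b = malloc(4) -> b = 2; heap: [0-1 ALLOC][2-5 ALLOC][6-18 FREE]
Op 3: a = realloc(a, 2) -> a = 0; heap: [0-1 ALLOC][2-5 ALLOC][6-18 FREE]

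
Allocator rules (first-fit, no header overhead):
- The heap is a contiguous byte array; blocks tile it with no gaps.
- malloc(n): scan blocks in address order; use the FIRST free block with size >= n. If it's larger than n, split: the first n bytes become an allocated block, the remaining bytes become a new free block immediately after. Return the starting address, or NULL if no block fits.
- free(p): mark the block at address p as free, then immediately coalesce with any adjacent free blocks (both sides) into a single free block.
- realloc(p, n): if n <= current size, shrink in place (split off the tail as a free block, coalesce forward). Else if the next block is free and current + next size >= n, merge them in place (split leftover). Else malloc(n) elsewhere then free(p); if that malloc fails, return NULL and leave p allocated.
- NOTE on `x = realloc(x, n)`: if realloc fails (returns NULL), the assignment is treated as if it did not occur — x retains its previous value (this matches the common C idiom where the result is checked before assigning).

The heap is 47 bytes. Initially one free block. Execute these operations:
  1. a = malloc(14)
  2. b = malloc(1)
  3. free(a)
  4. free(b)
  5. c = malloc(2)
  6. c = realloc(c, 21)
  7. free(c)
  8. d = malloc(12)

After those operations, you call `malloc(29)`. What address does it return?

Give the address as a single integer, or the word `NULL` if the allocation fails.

Op 1: a = malloc(14) -> a = 0; heap: [0-13 ALLOC][14-46 FREE]
Op 2: b = malloc(1) -> b = 14; heap: [0-13 ALLOC][14-14 ALLOC][15-46 FREE]
Op 3: free(a) -> (freed a); heap: [0-13 FREE][14-14 ALLOC][15-46 FREE]
Op 4: free(b) -> (freed b); heap: [0-46 FREE]
Op 5: c = malloc(2) -> c = 0; heap: [0-1 ALLOC][2-46 FREE]
Op 6: c = realloc(c, 21) -> c = 0; heap: [0-20 ALLOC][21-46 FREE]
Op 7: free(c) -> (freed c); heap: [0-46 FREE]
Op 8: d = malloc(12) -> d = 0; heap: [0-11 ALLOC][12-46 FREE]
malloc(29): first-fit scan over [0-11 ALLOC][12-46 FREE] -> 12

Answer: 12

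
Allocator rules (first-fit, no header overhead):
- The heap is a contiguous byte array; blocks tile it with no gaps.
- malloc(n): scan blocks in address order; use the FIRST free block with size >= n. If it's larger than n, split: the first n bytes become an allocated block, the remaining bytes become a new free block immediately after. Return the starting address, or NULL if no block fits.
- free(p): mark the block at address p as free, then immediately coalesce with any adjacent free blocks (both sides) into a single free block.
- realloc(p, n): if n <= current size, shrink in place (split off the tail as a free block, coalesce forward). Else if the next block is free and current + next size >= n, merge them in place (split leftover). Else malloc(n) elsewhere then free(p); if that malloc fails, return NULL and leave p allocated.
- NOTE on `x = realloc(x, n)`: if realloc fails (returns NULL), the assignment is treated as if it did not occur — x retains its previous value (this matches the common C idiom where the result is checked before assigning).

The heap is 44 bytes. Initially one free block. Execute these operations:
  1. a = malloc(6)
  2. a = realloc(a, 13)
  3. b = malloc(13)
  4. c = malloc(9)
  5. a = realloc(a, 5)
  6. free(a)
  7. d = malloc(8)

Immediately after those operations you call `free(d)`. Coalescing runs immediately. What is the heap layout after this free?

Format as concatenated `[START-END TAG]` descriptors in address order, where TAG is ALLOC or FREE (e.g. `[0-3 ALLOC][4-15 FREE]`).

Answer: [0-12 FREE][13-25 ALLOC][26-34 ALLOC][35-43 FREE]

Derivation:
Op 1: a = malloc(6) -> a = 0; heap: [0-5 ALLOC][6-43 FREE]
Op 2: a = realloc(a, 13) -> a = 0; heap: [0-12 ALLOC][13-43 FREE]
Op 3: b = malloc(13) -> b = 13; heap: [0-12 ALLOC][13-25 ALLOC][26-43 FREE]
Op 4: c = malloc(9) -> c = 26; heap: [0-12 ALLOC][13-25 ALLOC][26-34 ALLOC][35-43 FREE]
Op 5: a = realloc(a, 5) -> a = 0; heap: [0-4 ALLOC][5-12 FREE][13-25 ALLOC][26-34 ALLOC][35-43 FREE]
Op 6: free(a) -> (freed a); heap: [0-12 FREE][13-25 ALLOC][26-34 ALLOC][35-43 FREE]
Op 7: d = malloc(8) -> d = 0; heap: [0-7 ALLOC][8-12 FREE][13-25 ALLOC][26-34 ALLOC][35-43 FREE]
free(d): d = 0 -> block [0-7 ALLOC]; mark free, coalesce with adjacent free neighbors -> [0-12 FREE][13-25 ALLOC][26-34 ALLOC][35-43 FREE]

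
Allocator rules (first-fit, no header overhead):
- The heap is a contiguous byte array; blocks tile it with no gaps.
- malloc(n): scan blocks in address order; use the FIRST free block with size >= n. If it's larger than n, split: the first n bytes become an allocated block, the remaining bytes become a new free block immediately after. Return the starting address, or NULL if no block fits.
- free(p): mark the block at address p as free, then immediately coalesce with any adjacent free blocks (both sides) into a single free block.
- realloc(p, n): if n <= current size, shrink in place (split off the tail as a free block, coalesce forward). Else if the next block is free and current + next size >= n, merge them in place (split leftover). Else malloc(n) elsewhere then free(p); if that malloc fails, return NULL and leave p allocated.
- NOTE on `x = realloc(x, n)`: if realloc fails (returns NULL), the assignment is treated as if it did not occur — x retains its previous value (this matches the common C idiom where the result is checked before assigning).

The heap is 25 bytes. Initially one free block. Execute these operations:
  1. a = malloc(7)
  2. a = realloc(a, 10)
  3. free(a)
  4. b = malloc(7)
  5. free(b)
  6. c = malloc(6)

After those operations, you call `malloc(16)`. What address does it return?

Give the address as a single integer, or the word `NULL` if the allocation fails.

Answer: 6

Derivation:
Op 1: a = malloc(7) -> a = 0; heap: [0-6 ALLOC][7-24 FREE]
Op 2: a = realloc(a, 10) -> a = 0; heap: [0-9 ALLOC][10-24 FREE]
Op 3: free(a) -> (freed a); heap: [0-24 FREE]
Op 4: b = malloc(7) -> b = 0; heap: [0-6 ALLOC][7-24 FREE]
Op 5: free(b) -> (freed b); heap: [0-24 FREE]
Op 6: c = malloc(6) -> c = 0; heap: [0-5 ALLOC][6-24 FREE]
malloc(16): first-fit scan over [0-5 ALLOC][6-24 FREE] -> 6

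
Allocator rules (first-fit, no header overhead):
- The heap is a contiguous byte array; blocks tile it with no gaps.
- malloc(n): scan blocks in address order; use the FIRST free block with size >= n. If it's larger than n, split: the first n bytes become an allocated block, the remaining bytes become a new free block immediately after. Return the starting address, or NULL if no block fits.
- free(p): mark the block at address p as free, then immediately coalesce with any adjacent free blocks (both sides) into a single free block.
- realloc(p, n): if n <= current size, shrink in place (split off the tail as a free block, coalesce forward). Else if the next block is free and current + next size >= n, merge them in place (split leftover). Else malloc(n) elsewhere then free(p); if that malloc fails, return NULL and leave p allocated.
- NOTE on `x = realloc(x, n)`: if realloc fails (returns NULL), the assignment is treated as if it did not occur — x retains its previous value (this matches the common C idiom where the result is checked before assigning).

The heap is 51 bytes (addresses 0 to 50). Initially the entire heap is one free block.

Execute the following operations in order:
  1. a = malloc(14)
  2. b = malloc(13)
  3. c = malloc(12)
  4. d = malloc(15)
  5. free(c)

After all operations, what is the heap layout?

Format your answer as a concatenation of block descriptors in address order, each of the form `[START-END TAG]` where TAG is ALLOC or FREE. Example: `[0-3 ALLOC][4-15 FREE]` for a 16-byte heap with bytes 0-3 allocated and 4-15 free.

Op 1: a = malloc(14) -> a = 0; heap: [0-13 ALLOC][14-50 FREE]
Op 2: b = malloc(13) -> b = 14; heap: [0-13 ALLOC][14-26 ALLOC][27-50 FREE]
Op 3: c = malloc(12) -> c = 27; heap: [0-13 ALLOC][14-26 ALLOC][27-38 ALLOC][39-50 FREE]
Op 4: d = malloc(15) -> d = NULL; heap: [0-13 ALLOC][14-26 ALLOC][27-38 ALLOC][39-50 FREE]
Op 5: free(c) -> (freed c); heap: [0-13 ALLOC][14-26 ALLOC][27-50 FREE]

Answer: [0-13 ALLOC][14-26 ALLOC][27-50 FREE]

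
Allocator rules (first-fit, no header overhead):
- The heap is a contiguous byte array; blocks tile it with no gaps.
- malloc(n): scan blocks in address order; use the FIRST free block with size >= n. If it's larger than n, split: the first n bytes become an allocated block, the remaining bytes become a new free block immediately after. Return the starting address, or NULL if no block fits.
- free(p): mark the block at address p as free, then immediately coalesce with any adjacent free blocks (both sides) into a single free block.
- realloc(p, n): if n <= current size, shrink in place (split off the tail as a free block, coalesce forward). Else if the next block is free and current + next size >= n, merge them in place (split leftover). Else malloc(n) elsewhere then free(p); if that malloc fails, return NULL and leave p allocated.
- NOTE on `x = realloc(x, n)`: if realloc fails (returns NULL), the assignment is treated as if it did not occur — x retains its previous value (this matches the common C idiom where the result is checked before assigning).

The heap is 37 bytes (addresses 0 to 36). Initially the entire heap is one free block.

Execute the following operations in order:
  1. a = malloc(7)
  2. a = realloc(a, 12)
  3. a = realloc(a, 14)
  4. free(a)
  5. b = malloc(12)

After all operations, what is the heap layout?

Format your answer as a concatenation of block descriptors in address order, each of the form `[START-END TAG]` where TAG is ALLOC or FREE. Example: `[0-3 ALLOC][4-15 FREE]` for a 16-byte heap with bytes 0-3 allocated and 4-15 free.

Answer: [0-11 ALLOC][12-36 FREE]

Derivation:
Op 1: a = malloc(7) -> a = 0; heap: [0-6 ALLOC][7-36 FREE]
Op 2: a = realloc(a, 12) -> a = 0; heap: [0-11 ALLOC][12-36 FREE]
Op 3: a = realloc(a, 14) -> a = 0; heap: [0-13 ALLOC][14-36 FREE]
Op 4: free(a) -> (freed a); heap: [0-36 FREE]
Op 5: b = malloc(12) -> b = 0; heap: [0-11 ALLOC][12-36 FREE]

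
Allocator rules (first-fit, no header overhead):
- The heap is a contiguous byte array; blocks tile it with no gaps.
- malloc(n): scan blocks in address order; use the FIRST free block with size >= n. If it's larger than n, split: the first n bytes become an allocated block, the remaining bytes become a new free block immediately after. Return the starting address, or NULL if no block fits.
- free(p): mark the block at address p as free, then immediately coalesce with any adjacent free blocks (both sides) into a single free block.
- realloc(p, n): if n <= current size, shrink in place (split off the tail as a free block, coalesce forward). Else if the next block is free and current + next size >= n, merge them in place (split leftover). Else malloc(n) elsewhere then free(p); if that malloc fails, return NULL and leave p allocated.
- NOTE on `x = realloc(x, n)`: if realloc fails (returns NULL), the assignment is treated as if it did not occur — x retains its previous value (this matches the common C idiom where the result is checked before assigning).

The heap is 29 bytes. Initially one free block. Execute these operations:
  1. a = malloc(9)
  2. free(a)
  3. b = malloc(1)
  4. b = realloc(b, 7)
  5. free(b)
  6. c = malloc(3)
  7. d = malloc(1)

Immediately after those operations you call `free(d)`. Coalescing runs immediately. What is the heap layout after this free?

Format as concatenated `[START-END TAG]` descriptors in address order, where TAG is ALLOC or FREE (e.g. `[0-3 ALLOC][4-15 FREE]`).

Op 1: a = malloc(9) -> a = 0; heap: [0-8 ALLOC][9-28 FREE]
Op 2: free(a) -> (freed a); heap: [0-28 FREE]
Op 3: b = malloc(1) -> b = 0; heap: [0-0 ALLOC][1-28 FREE]
Op 4: b = realloc(b, 7) -> b = 0; heap: [0-6 ALLOC][7-28 FREE]
Op 5: free(b) -> (freed b); heap: [0-28 FREE]
Op 6: c = malloc(3) -> c = 0; heap: [0-2 ALLOC][3-28 FREE]
Op 7: d = malloc(1) -> d = 3; heap: [0-2 ALLOC][3-3 ALLOC][4-28 FREE]
free(d): d = 3 -> block [3-3 ALLOC]; mark free, coalesce with adjacent free neighbors -> [0-2 ALLOC][3-28 FREE]

Answer: [0-2 ALLOC][3-28 FREE]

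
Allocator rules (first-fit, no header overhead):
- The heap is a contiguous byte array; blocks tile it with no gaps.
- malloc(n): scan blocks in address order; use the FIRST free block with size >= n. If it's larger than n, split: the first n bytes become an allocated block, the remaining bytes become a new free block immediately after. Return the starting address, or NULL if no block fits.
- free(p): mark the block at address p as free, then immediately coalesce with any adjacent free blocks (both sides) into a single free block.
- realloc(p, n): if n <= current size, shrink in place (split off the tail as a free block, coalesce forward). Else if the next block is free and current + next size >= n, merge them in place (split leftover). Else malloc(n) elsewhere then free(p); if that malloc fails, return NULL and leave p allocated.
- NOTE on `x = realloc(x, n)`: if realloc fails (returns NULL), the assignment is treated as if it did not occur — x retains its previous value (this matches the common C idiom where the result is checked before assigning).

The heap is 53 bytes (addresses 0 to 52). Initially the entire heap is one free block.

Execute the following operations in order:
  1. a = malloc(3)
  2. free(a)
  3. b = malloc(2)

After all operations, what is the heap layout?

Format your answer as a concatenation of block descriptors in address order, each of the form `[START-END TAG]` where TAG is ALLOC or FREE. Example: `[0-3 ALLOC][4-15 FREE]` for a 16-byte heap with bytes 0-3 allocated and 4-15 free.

Answer: [0-1 ALLOC][2-52 FREE]

Derivation:
Op 1: a = malloc(3) -> a = 0; heap: [0-2 ALLOC][3-52 FREE]
Op 2: free(a) -> (freed a); heap: [0-52 FREE]
Op 3: b = malloc(2) -> b = 0; heap: [0-1 ALLOC][2-52 FREE]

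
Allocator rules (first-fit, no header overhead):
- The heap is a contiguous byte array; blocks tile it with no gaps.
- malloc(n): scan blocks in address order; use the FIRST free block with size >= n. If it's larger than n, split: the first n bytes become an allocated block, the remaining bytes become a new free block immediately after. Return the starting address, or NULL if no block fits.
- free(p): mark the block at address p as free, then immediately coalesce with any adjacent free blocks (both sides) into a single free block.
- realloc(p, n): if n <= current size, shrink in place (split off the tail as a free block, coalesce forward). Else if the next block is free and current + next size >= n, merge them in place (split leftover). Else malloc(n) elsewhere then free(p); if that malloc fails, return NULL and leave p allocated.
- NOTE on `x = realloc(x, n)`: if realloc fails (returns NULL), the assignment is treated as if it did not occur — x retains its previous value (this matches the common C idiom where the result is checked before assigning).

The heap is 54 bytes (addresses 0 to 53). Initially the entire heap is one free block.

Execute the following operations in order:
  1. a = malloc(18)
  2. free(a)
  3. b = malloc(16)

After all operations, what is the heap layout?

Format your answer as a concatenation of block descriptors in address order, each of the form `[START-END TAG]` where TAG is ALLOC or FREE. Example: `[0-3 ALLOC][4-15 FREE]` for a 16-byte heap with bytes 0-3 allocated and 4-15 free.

Op 1: a = malloc(18) -> a = 0; heap: [0-17 ALLOC][18-53 FREE]
Op 2: free(a) -> (freed a); heap: [0-53 FREE]
Op 3: b = malloc(16) -> b = 0; heap: [0-15 ALLOC][16-53 FREE]

Answer: [0-15 ALLOC][16-53 FREE]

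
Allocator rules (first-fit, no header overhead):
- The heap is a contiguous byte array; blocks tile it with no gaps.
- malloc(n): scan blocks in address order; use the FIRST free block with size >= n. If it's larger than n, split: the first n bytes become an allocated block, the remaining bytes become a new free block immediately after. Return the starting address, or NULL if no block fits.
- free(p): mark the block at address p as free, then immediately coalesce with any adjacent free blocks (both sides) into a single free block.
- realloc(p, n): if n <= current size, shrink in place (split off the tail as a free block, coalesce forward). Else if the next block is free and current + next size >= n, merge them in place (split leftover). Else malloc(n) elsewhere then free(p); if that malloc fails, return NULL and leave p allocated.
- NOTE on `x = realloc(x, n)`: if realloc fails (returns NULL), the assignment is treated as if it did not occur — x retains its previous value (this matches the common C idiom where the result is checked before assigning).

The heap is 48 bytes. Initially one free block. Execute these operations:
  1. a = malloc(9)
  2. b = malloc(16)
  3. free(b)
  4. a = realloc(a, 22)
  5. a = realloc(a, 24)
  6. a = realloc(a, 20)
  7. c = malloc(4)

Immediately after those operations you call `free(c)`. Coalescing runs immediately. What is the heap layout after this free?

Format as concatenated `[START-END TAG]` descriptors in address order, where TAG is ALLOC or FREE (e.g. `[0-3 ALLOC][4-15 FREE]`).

Answer: [0-19 ALLOC][20-47 FREE]

Derivation:
Op 1: a = malloc(9) -> a = 0; heap: [0-8 ALLOC][9-47 FREE]
Op 2: b = malloc(16) -> b = 9; heap: [0-8 ALLOC][9-24 ALLOC][25-47 FREE]
Op 3: free(b) -> (freed b); heap: [0-8 ALLOC][9-47 FREE]
Op 4: a = realloc(a, 22) -> a = 0; heap: [0-21 ALLOC][22-47 FREE]
Op 5: a = realloc(a, 24) -> a = 0; heap: [0-23 ALLOC][24-47 FREE]
Op 6: a = realloc(a, 20) -> a = 0; heap: [0-19 ALLOC][20-47 FREE]
Op 7: c = malloc(4) -> c = 20; heap: [0-19 ALLOC][20-23 ALLOC][24-47 FREE]
free(c): c = 20 -> block [20-23 ALLOC]; mark free, coalesce with adjacent free neighbors -> [0-19 ALLOC][20-47 FREE]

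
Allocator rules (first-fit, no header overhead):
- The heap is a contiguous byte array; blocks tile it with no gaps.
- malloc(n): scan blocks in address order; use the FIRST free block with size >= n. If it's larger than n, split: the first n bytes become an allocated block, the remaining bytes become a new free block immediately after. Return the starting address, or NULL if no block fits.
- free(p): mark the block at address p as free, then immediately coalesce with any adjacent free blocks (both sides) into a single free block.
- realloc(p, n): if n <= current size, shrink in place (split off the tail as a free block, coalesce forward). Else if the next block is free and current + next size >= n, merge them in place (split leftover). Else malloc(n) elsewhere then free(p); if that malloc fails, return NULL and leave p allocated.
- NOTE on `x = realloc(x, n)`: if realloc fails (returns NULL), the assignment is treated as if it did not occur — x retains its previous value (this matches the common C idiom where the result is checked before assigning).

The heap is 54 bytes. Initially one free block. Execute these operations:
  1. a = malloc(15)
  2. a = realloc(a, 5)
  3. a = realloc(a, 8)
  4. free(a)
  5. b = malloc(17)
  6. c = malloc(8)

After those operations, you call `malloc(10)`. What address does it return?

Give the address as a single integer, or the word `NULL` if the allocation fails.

Answer: 25

Derivation:
Op 1: a = malloc(15) -> a = 0; heap: [0-14 ALLOC][15-53 FREE]
Op 2: a = realloc(a, 5) -> a = 0; heap: [0-4 ALLOC][5-53 FREE]
Op 3: a = realloc(a, 8) -> a = 0; heap: [0-7 ALLOC][8-53 FREE]
Op 4: free(a) -> (freed a); heap: [0-53 FREE]
Op 5: b = malloc(17) -> b = 0; heap: [0-16 ALLOC][17-53 FREE]
Op 6: c = malloc(8) -> c = 17; heap: [0-16 ALLOC][17-24 ALLOC][25-53 FREE]
malloc(10): first-fit scan over [0-16 ALLOC][17-24 ALLOC][25-53 FREE] -> 25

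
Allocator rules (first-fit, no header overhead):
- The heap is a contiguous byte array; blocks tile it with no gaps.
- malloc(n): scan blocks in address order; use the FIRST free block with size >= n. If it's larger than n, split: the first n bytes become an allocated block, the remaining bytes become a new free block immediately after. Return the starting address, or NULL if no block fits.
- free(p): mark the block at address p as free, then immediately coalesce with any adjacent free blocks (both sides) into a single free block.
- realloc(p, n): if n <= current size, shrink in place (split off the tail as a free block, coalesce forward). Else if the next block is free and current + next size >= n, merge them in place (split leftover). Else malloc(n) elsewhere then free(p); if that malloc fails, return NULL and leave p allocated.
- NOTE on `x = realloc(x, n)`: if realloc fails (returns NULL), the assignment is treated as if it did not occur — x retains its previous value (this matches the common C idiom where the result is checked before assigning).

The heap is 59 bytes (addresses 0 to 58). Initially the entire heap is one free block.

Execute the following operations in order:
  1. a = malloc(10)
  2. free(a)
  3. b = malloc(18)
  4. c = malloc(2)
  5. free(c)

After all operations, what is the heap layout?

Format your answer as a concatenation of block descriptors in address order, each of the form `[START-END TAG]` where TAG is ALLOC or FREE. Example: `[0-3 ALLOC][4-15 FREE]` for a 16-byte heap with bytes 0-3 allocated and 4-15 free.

Answer: [0-17 ALLOC][18-58 FREE]

Derivation:
Op 1: a = malloc(10) -> a = 0; heap: [0-9 ALLOC][10-58 FREE]
Op 2: free(a) -> (freed a); heap: [0-58 FREE]
Op 3: b = malloc(18) -> b = 0; heap: [0-17 ALLOC][18-58 FREE]
Op 4: c = malloc(2) -> c = 18; heap: [0-17 ALLOC][18-19 ALLOC][20-58 FREE]
Op 5: free(c) -> (freed c); heap: [0-17 ALLOC][18-58 FREE]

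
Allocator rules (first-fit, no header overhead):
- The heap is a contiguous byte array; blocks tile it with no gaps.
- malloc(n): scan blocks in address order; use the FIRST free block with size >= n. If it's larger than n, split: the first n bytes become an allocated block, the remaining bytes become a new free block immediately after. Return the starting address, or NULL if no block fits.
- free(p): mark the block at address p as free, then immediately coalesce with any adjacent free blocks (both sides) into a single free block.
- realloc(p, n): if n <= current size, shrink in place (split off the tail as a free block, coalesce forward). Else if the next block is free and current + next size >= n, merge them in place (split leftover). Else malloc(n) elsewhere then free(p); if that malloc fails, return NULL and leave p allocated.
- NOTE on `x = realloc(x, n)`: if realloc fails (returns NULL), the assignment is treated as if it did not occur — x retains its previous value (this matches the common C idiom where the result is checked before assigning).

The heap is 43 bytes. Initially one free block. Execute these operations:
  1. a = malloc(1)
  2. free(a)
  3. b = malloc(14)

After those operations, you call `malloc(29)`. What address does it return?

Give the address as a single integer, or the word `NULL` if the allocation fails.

Answer: 14

Derivation:
Op 1: a = malloc(1) -> a = 0; heap: [0-0 ALLOC][1-42 FREE]
Op 2: free(a) -> (freed a); heap: [0-42 FREE]
Op 3: b = malloc(14) -> b = 0; heap: [0-13 ALLOC][14-42 FREE]
malloc(29): first-fit scan over [0-13 ALLOC][14-42 FREE] -> 14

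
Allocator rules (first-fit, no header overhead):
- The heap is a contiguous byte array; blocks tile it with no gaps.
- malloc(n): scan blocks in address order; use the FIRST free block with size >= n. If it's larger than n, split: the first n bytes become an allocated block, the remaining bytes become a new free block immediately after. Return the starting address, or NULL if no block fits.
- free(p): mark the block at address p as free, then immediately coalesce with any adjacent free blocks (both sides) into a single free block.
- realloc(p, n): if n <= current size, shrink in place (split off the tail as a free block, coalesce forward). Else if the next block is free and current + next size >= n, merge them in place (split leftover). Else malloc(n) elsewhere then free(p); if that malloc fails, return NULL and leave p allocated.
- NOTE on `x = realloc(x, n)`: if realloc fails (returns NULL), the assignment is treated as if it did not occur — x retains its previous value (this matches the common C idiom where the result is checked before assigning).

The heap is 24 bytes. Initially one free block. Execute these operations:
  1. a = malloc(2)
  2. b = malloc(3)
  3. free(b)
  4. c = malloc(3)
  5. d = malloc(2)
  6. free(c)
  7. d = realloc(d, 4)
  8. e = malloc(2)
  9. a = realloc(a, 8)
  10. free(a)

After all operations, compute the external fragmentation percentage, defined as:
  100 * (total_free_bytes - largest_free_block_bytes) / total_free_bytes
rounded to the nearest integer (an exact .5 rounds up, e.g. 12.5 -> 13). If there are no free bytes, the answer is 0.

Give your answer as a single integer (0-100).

Op 1: a = malloc(2) -> a = 0; heap: [0-1 ALLOC][2-23 FREE]
Op 2: b = malloc(3) -> b = 2; heap: [0-1 ALLOC][2-4 ALLOC][5-23 FREE]
Op 3: free(b) -> (freed b); heap: [0-1 ALLOC][2-23 FREE]
Op 4: c = malloc(3) -> c = 2; heap: [0-1 ALLOC][2-4 ALLOC][5-23 FREE]
Op 5: d = malloc(2) -> d = 5; heap: [0-1 ALLOC][2-4 ALLOC][5-6 ALLOC][7-23 FREE]
Op 6: free(c) -> (freed c); heap: [0-1 ALLOC][2-4 FREE][5-6 ALLOC][7-23 FREE]
Op 7: d = realloc(d, 4) -> d = 5; heap: [0-1 ALLOC][2-4 FREE][5-8 ALLOC][9-23 FREE]
Op 8: e = malloc(2) -> e = 2; heap: [0-1 ALLOC][2-3 ALLOC][4-4 FREE][5-8 ALLOC][9-23 FREE]
Op 9: a = realloc(a, 8) -> a = 9; heap: [0-1 FREE][2-3 ALLOC][4-4 FREE][5-8 ALLOC][9-16 ALLOC][17-23 FREE]
Op 10: free(a) -> (freed a); heap: [0-1 FREE][2-3 ALLOC][4-4 FREE][5-8 ALLOC][9-23 FREE]
Free blocks: [2 1 15] total_free=18 largest=15 -> 100*(18-15)/18 = 300/18 ≈ 16.667 -> rounds to 17

Answer: 17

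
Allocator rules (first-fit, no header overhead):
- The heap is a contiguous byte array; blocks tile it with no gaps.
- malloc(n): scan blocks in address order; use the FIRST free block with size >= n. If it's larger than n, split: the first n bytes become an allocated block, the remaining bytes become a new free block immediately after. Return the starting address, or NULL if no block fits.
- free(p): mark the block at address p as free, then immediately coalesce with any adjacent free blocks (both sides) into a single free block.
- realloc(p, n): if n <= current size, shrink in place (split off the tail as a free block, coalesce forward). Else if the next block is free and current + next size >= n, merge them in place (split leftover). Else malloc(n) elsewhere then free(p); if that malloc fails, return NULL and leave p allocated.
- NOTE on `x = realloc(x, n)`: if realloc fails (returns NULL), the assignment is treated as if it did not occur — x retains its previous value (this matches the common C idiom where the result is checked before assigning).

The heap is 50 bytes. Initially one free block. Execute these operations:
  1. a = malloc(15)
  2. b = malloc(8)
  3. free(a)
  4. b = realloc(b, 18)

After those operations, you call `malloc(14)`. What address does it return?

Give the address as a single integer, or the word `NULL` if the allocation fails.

Op 1: a = malloc(15) -> a = 0; heap: [0-14 ALLOC][15-49 FREE]
Op 2: b = malloc(8) -> b = 15; heap: [0-14 ALLOC][15-22 ALLOC][23-49 FREE]
Op 3: free(a) -> (freed a); heap: [0-14 FREE][15-22 ALLOC][23-49 FREE]
Op 4: b = realloc(b, 18) -> b = 15; heap: [0-14 FREE][15-32 ALLOC][33-49 FREE]
malloc(14): first-fit scan over [0-14 FREE][15-32 ALLOC][33-49 FREE] -> 0

Answer: 0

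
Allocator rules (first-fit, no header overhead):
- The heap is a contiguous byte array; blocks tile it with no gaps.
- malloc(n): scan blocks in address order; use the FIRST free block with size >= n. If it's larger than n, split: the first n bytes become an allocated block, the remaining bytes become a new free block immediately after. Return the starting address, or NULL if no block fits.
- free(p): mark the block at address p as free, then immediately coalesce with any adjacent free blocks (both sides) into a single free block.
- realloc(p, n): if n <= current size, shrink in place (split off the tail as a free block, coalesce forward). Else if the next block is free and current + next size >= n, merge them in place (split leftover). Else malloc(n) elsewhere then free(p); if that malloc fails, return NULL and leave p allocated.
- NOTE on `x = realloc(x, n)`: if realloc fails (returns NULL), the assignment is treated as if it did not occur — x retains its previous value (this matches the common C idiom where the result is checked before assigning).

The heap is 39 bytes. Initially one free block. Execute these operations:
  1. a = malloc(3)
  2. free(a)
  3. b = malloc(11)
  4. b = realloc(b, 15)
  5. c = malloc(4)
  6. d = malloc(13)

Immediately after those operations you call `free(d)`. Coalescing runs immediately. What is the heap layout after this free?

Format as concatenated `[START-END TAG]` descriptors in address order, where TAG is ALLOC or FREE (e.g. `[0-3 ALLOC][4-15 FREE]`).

Op 1: a = malloc(3) -> a = 0; heap: [0-2 ALLOC][3-38 FREE]
Op 2: free(a) -> (freed a); heap: [0-38 FREE]
Op 3: b = malloc(11) -> b = 0; heap: [0-10 ALLOC][11-38 FREE]
Op 4: b = realloc(b, 15) -> b = 0; heap: [0-14 ALLOC][15-38 FREE]
Op 5: c = malloc(4) -> c = 15; heap: [0-14 ALLOC][15-18 ALLOC][19-38 FREE]
Op 6: d = malloc(13) -> d = 19; heap: [0-14 ALLOC][15-18 ALLOC][19-31 ALLOC][32-38 FREE]
free(d): d = 19 -> block [19-31 ALLOC]; mark free, coalesce with adjacent free neighbors -> [0-14 ALLOC][15-18 ALLOC][19-38 FREE]

Answer: [0-14 ALLOC][15-18 ALLOC][19-38 FREE]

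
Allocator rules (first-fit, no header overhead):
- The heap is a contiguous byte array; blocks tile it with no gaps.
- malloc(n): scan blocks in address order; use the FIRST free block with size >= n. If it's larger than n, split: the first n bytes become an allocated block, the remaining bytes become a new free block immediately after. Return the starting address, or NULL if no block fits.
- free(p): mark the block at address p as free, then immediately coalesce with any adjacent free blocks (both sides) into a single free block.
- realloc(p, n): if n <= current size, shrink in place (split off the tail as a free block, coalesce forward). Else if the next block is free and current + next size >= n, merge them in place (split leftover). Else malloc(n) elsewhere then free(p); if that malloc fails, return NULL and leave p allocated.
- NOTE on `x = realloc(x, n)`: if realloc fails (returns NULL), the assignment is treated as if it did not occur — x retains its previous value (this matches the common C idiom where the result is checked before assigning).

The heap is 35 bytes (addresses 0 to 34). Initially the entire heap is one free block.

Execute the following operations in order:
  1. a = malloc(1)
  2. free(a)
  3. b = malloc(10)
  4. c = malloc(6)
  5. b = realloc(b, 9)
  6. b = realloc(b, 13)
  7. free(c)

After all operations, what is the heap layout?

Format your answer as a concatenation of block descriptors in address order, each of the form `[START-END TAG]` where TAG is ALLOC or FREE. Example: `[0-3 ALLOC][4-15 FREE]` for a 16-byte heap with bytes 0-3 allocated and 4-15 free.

Answer: [0-15 FREE][16-28 ALLOC][29-34 FREE]

Derivation:
Op 1: a = malloc(1) -> a = 0; heap: [0-0 ALLOC][1-34 FREE]
Op 2: free(a) -> (freed a); heap: [0-34 FREE]
Op 3: b = malloc(10) -> b = 0; heap: [0-9 ALLOC][10-34 FREE]
Op 4: c = malloc(6) -> c = 10; heap: [0-9 ALLOC][10-15 ALLOC][16-34 FREE]
Op 5: b = realloc(b, 9) -> b = 0; heap: [0-8 ALLOC][9-9 FREE][10-15 ALLOC][16-34 FREE]
Op 6: b = realloc(b, 13) -> b = 16; heap: [0-9 FREE][10-15 ALLOC][16-28 ALLOC][29-34 FREE]
Op 7: free(c) -> (freed c); heap: [0-15 FREE][16-28 ALLOC][29-34 FREE]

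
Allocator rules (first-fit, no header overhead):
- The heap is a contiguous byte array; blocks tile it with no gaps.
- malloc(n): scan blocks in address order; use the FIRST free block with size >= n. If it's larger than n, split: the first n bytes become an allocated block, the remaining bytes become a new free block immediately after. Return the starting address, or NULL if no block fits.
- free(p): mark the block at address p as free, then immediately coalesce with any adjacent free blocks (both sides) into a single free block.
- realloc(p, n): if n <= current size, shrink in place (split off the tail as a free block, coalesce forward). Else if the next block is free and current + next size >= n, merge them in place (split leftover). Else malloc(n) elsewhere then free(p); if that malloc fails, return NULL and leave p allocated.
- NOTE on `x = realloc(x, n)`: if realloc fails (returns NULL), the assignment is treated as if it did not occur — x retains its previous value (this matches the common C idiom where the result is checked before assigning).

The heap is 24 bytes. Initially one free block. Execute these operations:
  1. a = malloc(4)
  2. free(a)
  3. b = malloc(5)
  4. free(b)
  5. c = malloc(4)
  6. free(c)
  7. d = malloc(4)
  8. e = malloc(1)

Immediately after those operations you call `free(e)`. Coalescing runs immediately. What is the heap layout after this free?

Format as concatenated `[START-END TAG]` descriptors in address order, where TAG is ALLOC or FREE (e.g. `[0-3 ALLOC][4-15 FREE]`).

Answer: [0-3 ALLOC][4-23 FREE]

Derivation:
Op 1: a = malloc(4) -> a = 0; heap: [0-3 ALLOC][4-23 FREE]
Op 2: free(a) -> (freed a); heap: [0-23 FREE]
Op 3: b = malloc(5) -> b = 0; heap: [0-4 ALLOC][5-23 FREE]
Op 4: free(b) -> (freed b); heap: [0-23 FREE]
Op 5: c = malloc(4) -> c = 0; heap: [0-3 ALLOC][4-23 FREE]
Op 6: free(c) -> (freed c); heap: [0-23 FREE]
Op 7: d = malloc(4) -> d = 0; heap: [0-3 ALLOC][4-23 FREE]
Op 8: e = malloc(1) -> e = 4; heap: [0-3 ALLOC][4-4 ALLOC][5-23 FREE]
free(e): e = 4 -> block [4-4 ALLOC]; mark free, coalesce with adjacent free neighbors -> [0-3 ALLOC][4-23 FREE]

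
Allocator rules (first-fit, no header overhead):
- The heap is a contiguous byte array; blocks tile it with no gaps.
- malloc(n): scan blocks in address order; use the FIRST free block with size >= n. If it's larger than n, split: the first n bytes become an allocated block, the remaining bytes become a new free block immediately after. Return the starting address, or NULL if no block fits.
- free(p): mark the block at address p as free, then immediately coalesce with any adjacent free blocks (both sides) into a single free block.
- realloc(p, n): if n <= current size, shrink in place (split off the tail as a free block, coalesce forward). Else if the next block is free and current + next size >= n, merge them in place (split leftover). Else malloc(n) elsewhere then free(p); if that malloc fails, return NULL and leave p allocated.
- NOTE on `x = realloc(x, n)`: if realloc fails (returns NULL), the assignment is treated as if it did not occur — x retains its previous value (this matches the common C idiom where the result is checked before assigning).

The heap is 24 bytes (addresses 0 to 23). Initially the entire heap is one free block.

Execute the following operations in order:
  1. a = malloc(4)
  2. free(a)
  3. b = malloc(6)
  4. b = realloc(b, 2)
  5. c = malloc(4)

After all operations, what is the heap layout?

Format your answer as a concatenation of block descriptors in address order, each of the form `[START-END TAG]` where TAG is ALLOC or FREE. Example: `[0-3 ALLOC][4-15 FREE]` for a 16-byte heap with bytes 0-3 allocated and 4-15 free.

Answer: [0-1 ALLOC][2-5 ALLOC][6-23 FREE]

Derivation:
Op 1: a = malloc(4) -> a = 0; heap: [0-3 ALLOC][4-23 FREE]
Op 2: free(a) -> (freed a); heap: [0-23 FREE]
Op 3: b = malloc(6) -> b = 0; heap: [0-5 ALLOC][6-23 FREE]
Op 4: b = realloc(b, 2) -> b = 0; heap: [0-1 ALLOC][2-23 FREE]
Op 5: c = malloc(4) -> c = 2; heap: [0-1 ALLOC][2-5 ALLOC][6-23 FREE]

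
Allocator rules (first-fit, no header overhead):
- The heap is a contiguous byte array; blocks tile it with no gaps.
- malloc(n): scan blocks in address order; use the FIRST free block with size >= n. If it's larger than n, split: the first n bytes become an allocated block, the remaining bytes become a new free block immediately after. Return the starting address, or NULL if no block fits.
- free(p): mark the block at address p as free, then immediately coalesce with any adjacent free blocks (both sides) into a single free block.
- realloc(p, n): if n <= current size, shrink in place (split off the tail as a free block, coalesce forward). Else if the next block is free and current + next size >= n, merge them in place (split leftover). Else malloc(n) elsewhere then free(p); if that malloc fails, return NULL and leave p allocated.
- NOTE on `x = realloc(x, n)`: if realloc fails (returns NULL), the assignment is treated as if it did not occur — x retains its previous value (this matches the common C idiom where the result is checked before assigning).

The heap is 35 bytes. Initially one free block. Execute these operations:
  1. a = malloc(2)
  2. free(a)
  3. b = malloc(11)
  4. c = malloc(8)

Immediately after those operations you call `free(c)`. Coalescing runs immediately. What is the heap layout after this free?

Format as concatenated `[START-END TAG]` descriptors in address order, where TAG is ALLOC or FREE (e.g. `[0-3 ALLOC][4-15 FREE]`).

Op 1: a = malloc(2) -> a = 0; heap: [0-1 ALLOC][2-34 FREE]
Op 2: free(a) -> (freed a); heap: [0-34 FREE]
Op 3: b = malloc(11) -> b = 0; heap: [0-10 ALLOC][11-34 FREE]
Op 4: c = malloc(8) -> c = 11; heap: [0-10 ALLOC][11-18 ALLOC][19-34 FREE]
free(c): c = 11 -> block [11-18 ALLOC]; mark free, coalesce with adjacent free neighbors -> [0-10 ALLOC][11-34 FREE]

Answer: [0-10 ALLOC][11-34 FREE]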